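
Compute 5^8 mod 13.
By repeated squaring mod 13: 5^{1}≡5, 5^{2}≡12, 5^{4}≡1, 5^{8}≡1. So 5^{8} ≡ 1 mod 13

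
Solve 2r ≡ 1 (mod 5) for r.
Since 5 is prime, by Fermat 2^(-1) ≡ 2^{3} ≡ 3 (mod 5). Verify: 2 × 3 = 6 ≡ 1 (mod 5)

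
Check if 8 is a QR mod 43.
By Euler's criterion: 8^{21} ≡ 42 mod 43. Since this equals -1 (≡ 42), 8 is not a QR.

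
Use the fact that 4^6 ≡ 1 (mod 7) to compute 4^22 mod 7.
By Fermat: 4^{6} ≡ 1 (mod 7). 22 = 3×6 + 4. So 4^{22} ≡ 4^{4} ≡ 4 (mod 7)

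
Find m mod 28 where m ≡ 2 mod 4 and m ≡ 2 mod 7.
M = 4 × 7 = 28. M₁ = 7, y₁ ≡ 3 mod 4. M₂ = 4, y₂ ≡ 2 mod 7. m = 2×7×3 + 2×4×2 ≡ 2 mod 28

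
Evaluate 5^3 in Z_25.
5^{3} = 125 ≡ 0 (mod 25)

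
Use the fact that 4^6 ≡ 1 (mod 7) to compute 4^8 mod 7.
By Fermat: 4^{6} ≡ 1 (mod 7). So 4^{8} = 4^{6} · 4^{2} ≡ 4^{2} ≡ 2 (mod 7)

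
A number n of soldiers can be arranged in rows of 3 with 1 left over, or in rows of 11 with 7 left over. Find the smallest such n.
M = 3 × 11 = 33. M₁ = 11, y₁ ≡ 2 (mod 3). M₂ = 3, y₂ ≡ 4 (mod 11). n = 1×11×2 + 7×3×4 ≡ 7 (mod 33)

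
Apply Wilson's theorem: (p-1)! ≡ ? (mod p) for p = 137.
By Wilson's theorem, (136)! ≡ -1 ≡ 136 (mod 137)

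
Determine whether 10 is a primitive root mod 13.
10^{6} ≡ 1 mod 13 and 6 < 12, so ord_13(10) = 6 ≠ 12 and 10 is not a primitive root.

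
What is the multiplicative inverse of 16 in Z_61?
Since 61 is prime, by Fermat 16^(-1) ≡ 16^{59} ≡ 42 mod 61. Verify: 16 × 42 = 672 ≡ 1 mod 61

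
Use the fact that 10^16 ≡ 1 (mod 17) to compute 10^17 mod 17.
By Fermat: 10^{16} ≡ 1 (mod 17). So 10^{17} = 10^{16} · 10^{1} ≡ 10^{1} ≡ 10 (mod 17)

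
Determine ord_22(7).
Powers of 7 mod 22: 7^1≡7, 7^2≡5, 7^3≡13, 7^4≡3, 7^5≡21, 7^6≡15, 7^7≡17, 7^8≡9, 7^9≡19, 7^10≡1. Order = 10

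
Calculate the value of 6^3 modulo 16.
6^{3} = 216 ≡ 8 (mod 16)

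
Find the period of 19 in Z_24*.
Powers of 19 mod 24: 19^1≡19, 19^2≡1. So the order of 19 is 2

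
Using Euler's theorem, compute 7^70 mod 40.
By Euler: 7^{16} ≡ 1 (mod 40) since gcd(7, 40) = 1. 70 = 4×16 + 6. So 7^{70} ≡ 7^{6} ≡ 9 (mod 40)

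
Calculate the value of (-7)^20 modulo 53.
By repeated squaring (mod 53): (-7)^{1}≡46, (-7)^{2}≡49, (-7)^{4}≡16, (-7)^{8}≡44, (-7)^{16}≡28. Then (-7)^{20} = (-7)^{16+4} ≡ 28 × 16 ≡ 24 (mod 53)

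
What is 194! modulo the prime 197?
(196)! = (194)! × (195) × (196) ≡ -1 mod 197. So (194)! ≡ -1 × [(196)(195)]^(-1) ≡ 98 mod 197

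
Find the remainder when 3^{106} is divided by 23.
By Fermat: 3^{22} ≡ 1 mod 23. 106 = 4×22 + 18. So 3^{106} ≡ 3^{18} ≡ 2 mod 23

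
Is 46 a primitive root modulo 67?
ord_67(46) divides 66. For each prime q|66: 46^{33}≡66, 46^{22}≡29, 46^{6}≡24, none ≡ 1. So 46 has order 66 and is a primitive root mod 67.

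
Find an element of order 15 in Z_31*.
7 has order 15 mod 31 since 7^{15} ≡ 1 mod 31 and no smaller power works.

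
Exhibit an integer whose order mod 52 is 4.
5 has order 4 mod 52 since 5^{4} ≡ 1 (mod 52) and no smaller power works.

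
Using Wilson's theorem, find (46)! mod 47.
By Wilson's theorem, (46)! ≡ -1 ≡ 46 (mod 47)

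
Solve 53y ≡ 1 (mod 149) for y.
Since 149 is prime, by Fermat 53^(-1) ≡ 53^{147} ≡ 45 (mod 149). Verify: 53 × 45 = 2385 ≡ 1 (mod 149)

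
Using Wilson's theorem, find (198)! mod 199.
By Wilson's theorem, (198)! ≡ -1 ≡ 198 (mod 199)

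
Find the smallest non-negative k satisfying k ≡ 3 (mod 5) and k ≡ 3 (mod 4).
M = 5 × 4 = 20. M₁ = 4, y₁ ≡ 4 (mod 5). M₂ = 5, y₂ ≡ 1 (mod 4). k = 3×4×4 + 3×5×1 ≡ 3 (mod 20)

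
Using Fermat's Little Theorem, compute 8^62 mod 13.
By Fermat: 8^{12} ≡ 1 (mod 13). 62 = 5×12 + 2. So 8^{62} ≡ 8^{2} ≡ 12 (mod 13)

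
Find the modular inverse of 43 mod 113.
Since 113 is prime, by Fermat 43^(-1) ≡ 43^{111} ≡ 92 (mod 113). Verify: 43 × 92 = 3956 ≡ 1 (mod 113)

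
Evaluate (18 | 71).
(18/71) = 18^{35} mod 71 = 1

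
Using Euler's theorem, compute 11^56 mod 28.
By Euler: 11^{12} ≡ 1 mod 28 since gcd(11, 28) = 1. 56 = 4×12 + 8. So 11^{56} ≡ 11^{8} ≡ 9 mod 28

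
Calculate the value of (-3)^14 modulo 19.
By repeated squaring (mod 19): (-3)^{1}≡16, (-3)^{2}≡9, (-3)^{4}≡5, (-3)^{8}≡6. Then (-3)^{14} = (-3)^{8+4+2} ≡ 6 × 5 × 9 ≡ 4 (mod 19)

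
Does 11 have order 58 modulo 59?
ord_59(11) divides 58. For each prime q|58: 11^{29}≡58, 11^{2}≡3, none ≡ 1. So 11 has order 58 and is a primitive root mod 59.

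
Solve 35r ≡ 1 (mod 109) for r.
Since 109 is prime, by Fermat 35^(-1) ≡ 35^{107} ≡ 81 (mod 109). Verify: 35 × 81 = 2835 ≡ 1 (mod 109)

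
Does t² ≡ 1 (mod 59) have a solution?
By Euler's criterion: 1^{29} ≡ 1 (mod 59). Since this equals 1, 1 is a QR.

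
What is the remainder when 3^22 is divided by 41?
By repeated squaring (mod 41): 3^{1}≡3, 3^{2}≡9, 3^{4}≡40, 3^{8}≡1, 3^{16}≡1. Then 3^{22} = 3^{16+4+2} ≡ 1 × 40 × 9 ≡ 32 (mod 41)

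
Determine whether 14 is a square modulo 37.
By Euler's criterion: 14^{18} ≡ 36 (mod 37). Since this equals -1 (≡ 36), 14 is not a QR.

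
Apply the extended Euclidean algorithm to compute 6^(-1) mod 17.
Extended GCD: 6(3) + 17(-1) = 1. So 6^(-1) ≡ 3 mod 17. Verify: 6 × 3 = 18 ≡ 1 mod 17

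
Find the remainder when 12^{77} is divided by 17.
By Fermat: 12^{16} ≡ 1 mod 17. 77 = 4×16 + 13. So 12^{77} ≡ 12^{13} ≡ 14 mod 17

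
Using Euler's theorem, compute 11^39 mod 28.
By Euler: 11^{12} ≡ 1 mod 28 since gcd(11, 28) = 1. 39 = 3×12 + 3. So 11^{39} ≡ 11^{3} ≡ 15 mod 28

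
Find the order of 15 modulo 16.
Powers of 15 mod 16: 15^1≡15, 15^2≡1. So the order of 15 is 2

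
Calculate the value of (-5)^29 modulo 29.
Using Fermat: (-5)^{28} ≡ 1 (mod 29). 29 ≡ 1 (mod 28). So (-5)^{29} ≡ (-5)^{1} ≡ 24 (mod 29)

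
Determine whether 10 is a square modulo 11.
By Euler's criterion: 10^{5} ≡ 10 mod 11. Since this equals -1 (≡ 10), 10 is not a QR.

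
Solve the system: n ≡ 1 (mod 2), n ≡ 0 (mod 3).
M = 2 × 3 = 6. M₁ = 3, y₁ ≡ 1 (mod 2). M₂ = 2, y₂ ≡ 2 (mod 3). n = 1×3×1 + 0×2×2 ≡ 3 (mod 6)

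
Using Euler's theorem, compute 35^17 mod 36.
By Euler: 35^{12} ≡ 1 (mod 36) since gcd(35, 36) = 1. 17 = 1×12 + 5. So 35^{17} ≡ 35^{5} ≡ 35 (mod 36)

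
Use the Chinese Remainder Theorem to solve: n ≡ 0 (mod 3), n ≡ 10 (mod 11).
M = 3 × 11 = 33. M₁ = 11, y₁ ≡ 2 (mod 3). M₂ = 3, y₂ ≡ 4 (mod 11). n = 0×11×2 + 10×3×4 ≡ 21 (mod 33)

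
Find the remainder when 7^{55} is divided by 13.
By Fermat: 7^{12} ≡ 1 mod 13. 55 = 4×12 + 7. So 7^{55} ≡ 7^{7} ≡ 6 mod 13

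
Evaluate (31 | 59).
(31/59) = 31^{29} mod 59 = -1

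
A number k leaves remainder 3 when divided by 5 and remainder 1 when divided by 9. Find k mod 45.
M = 5 × 9 = 45. M₁ = 9, y₁ ≡ 4 mod 5. M₂ = 5, y₂ ≡ 2 mod 9. k = 3×9×4 + 1×5×2 ≡ 28 mod 45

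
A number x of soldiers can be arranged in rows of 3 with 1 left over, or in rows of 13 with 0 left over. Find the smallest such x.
M = 3 × 13 = 39. M₁ = 13, y₁ ≡ 1 (mod 3). M₂ = 3, y₂ ≡ 9 (mod 13). x = 1×13×1 + 0×3×9 ≡ 13 (mod 39)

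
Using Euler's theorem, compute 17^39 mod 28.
By Euler: 17^{12} ≡ 1 mod 28 since gcd(17, 28) = 1. 39 = 3×12 + 3. So 17^{39} ≡ 17^{3} ≡ 13 mod 28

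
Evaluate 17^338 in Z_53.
Using Fermat: 17^{52} ≡ 1 (mod 53). 338 ≡ 26 (mod 52). So 17^{338} ≡ 17^{26} ≡ 1 (mod 53)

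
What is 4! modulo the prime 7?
(6)! = (4)! × (5) × (6) ≡ -1 (mod 7). So (4)! ≡ -1 × [(6)(5)]^(-1) ≡ 3 (mod 7)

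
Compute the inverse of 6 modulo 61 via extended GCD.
Extended GCD: 6(-10) + 61(1) = 1. So 6^(-1) ≡ -10 ≡ 51 mod 61. Verify: 6 × 51 = 306 ≡ 1 mod 61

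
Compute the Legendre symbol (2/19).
(2/19) = 2^{9} mod 19 = -1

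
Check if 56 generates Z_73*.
56^{24} ≡ 1 mod 73 and 24 < 72, so ord_73(56) = 24 ≠ 72 and 56 is not a primitive root.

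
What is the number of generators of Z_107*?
Number of primitive roots mod 107 = φ(p-1) = φ(106) = 52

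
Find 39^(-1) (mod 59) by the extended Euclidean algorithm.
Extended GCD: 39(-3) + 59(2) = 1. So 39^(-1) ≡ -3 ≡ 56 (mod 59). Verify: 39 × 56 = 2184 ≡ 1 (mod 59)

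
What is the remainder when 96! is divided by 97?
By Wilson's theorem, (96)! ≡ -1 ≡ 96 (mod 97)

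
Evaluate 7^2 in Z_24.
7^{2} = 49 ≡ 1 mod 24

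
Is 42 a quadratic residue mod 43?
By Euler's criterion: 42^{21} ≡ 42 (mod 43). Since this equals -1 (≡ 42), 42 is not a QR.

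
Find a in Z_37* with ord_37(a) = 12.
8 has order 12 mod 37 since 8^{12} ≡ 1 mod 37 and no smaller power works.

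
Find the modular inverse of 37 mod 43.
Since 43 is prime, by Fermat 37^(-1) ≡ 37^{41} ≡ 7 mod 43. Verify: 37 × 7 = 259 ≡ 1 mod 43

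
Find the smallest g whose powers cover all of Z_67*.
g = 2. For each prime q|66: 2^{33}≡66, 2^{22}≡37, 2^{6}≡64, none ≡ 1, so ord_67(2) = 66 and 2 is a primitive root.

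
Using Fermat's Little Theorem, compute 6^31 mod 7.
By Fermat: 6^{6} ≡ 1 mod 7. 31 = 5×6 + 1. So 6^{31} ≡ 6^{1} ≡ 6 mod 7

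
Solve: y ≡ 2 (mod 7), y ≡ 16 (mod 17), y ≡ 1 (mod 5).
M = 7 × 17 × 5 = 595. M₁ = 85, y₁ ≡ 1 (mod 7). M₂ = 35, y₂ ≡ 1 (mod 17). M₃ = 119, y₃ ≡ 4 (mod 5). y = 2×85×1 + 16×35×1 + 1×119×4 ≡ 16 (mod 595)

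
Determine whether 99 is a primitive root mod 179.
ord_179(99) divides 178. For each prime q|178: 99^{89}≡178, 99^{2}≡135, none ≡ 1. So 99 has order 178 and is a primitive root mod 179.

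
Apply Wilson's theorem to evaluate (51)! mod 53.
(52)! = (51)! × (52) ≡ -1 mod 53. So (51)! ≡ -1 × (52)^(-1) ≡ (-1)×(-1) = 1 mod 53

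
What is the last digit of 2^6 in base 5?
Using Fermat: 2^{4} ≡ 1 mod 5. 6 ≡ 2 mod 4. So 2^{6} ≡ 2^{2} ≡ 4 mod 5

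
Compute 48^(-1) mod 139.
Since 139 is prime, by Fermat 48^(-1) ≡ 48^{137} ≡ 84 mod 139. Verify: 48 × 84 = 4032 ≡ 1 mod 139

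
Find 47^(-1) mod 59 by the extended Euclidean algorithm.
Extended GCD: 47(-5) + 59(4) = 1. So 47^(-1) ≡ -5 ≡ 54 mod 59. Verify: 47 × 54 = 2538 ≡ 1 mod 59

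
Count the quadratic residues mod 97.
The squaring map on Z_97* is 2-to-1, so there are (96)/2 = 48 QRs.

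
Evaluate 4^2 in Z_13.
4^{2} = 16 ≡ 3 (mod 13)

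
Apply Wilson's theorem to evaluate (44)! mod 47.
(46)! = (44)! × (45) × (46) ≡ -1 (mod 47). So (44)! ≡ -1 × [(46)(45)]^(-1) ≡ 23 (mod 47)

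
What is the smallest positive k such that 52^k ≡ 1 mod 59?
Powers of 52 mod 59: 52^1≡52, 52^2≡49, 52^3≡11, 52^4≡41, 52^5≡8, 52^6≡3, 52^7≡38, 52^8≡29, 52^9≡33, 52^10≡5, 52^11≡24, 52^12≡9, 52^13≡55, 52^14≡28, 52^15≡40, 52^16≡15, 52^17≡13, 52^18≡27, 52^19≡47, 52^20≡25, 52^21≡2, 52^22≡45, 52^23≡39, 52^24≡22, 52^25≡23, 52^26≡16, 52^27≡6, 52^28≡17, 52^29≡58, 52^30≡7, 52^31≡10, 52^32≡48, 52^33≡18, 52^34≡51, 52^35≡56, 52^36≡21, 52^37≡30, 52^38≡26, 52^39≡54, 52^40≡35, 52^41≡50, 52^42≡4, 52^43≡31, 52^44≡19, 52^45≡44, 52^46≡46, 52^47≡32, 52^48≡12, 52^49≡34, 52^50≡57, 52^51≡14, 52^52≡20, 52^53≡37, 52^54≡36, 52^55≡43, 52^56≡53, 52^57≡42, 52^58≡1. So the order of 52 is 58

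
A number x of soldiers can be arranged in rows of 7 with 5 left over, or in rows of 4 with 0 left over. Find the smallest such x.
M = 7 × 4 = 28. M₁ = 4, y₁ ≡ 2 (mod 7). M₂ = 7, y₂ ≡ 3 (mod 4). x = 5×4×2 + 0×7×3 ≡ 12 (mod 28)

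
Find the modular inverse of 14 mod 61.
Since 61 is prime, by Fermat 14^(-1) ≡ 14^{59} ≡ 48 (mod 61). Verify: 14 × 48 = 672 ≡ 1 (mod 61)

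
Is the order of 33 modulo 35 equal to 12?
Powers of 33 mod 35: 33^1≡33, 33^2≡4, 33^3≡27, 33^4≡16, 33^5≡3, 33^6≡29, 33^7≡12, 33^8≡11, 33^9≡13, 33^10≡9, 33^11≡17, 33^12≡1. First k with 33^k≡1 is k=12. Yes, ord_35(33) = 12.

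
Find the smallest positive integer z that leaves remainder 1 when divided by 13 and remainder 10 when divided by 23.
M = 13 × 23 = 299. M₁ = 23, y₁ ≡ 4 (mod 13). M₂ = 13, y₂ ≡ 16 (mod 23). z = 1×23×4 + 10×13×16 ≡ 79 (mod 299)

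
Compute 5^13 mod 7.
Using Fermat: 5^{6} ≡ 1 mod 7. 13 ≡ 1 mod 6. So 5^{13} ≡ 5^{1} ≡ 5 mod 7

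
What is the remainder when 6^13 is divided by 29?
By repeated squaring mod 29: 6^{1}≡6, 6^{2}≡7, 6^{4}≡20, 6^{8}≡23. Then 6^{13} = 6^{8+4+1} ≡ 23 × 20 × 6 ≡ 5 mod 29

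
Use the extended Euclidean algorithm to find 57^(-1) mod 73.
Extended GCD: 57(-32) + 73(25) = 1. So 57^(-1) ≡ -32 ≡ 41 mod 73. Verify: 57 × 41 = 2337 ≡ 1 mod 73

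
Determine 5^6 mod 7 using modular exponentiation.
Using Fermat: 5^{6} ≡ 1 (mod 7). 6 ≡ 0 (mod 6). So 5^{6} ≡ 5^{0} ≡ 1 (mod 7)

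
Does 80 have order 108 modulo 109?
80^{27} ≡ 1 (mod 109) and 27 < 108, so ord_109(80) = 27 ≠ 108 and 80 is not a primitive root.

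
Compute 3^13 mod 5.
Using Fermat: 3^{4} ≡ 1 (mod 5). 13 ≡ 1 (mod 4). So 3^{13} ≡ 3^{1} ≡ 3 (mod 5)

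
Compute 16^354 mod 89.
Using Fermat: 16^{88} ≡ 1 (mod 89). 354 ≡ 2 (mod 88). So 16^{354} ≡ 16^{2} ≡ 78 (mod 89)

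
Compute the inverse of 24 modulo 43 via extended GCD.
Extended GCD: 24(9) + 43(-5) = 1. So 24^(-1) ≡ 9 (mod 43). Verify: 24 × 9 = 216 ≡ 1 (mod 43)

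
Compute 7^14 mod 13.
Using Fermat: 7^{12} ≡ 1 mod 13. 14 ≡ 2 mod 12. So 7^{14} ≡ 7^{2} ≡ 10 mod 13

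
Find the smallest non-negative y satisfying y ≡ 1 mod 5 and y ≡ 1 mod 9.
M = 5 × 9 = 45. M₁ = 9, y₁ ≡ 4 mod 5. M₂ = 5, y₂ ≡ 2 mod 9. y = 1×9×4 + 1×5×2 ≡ 1 mod 45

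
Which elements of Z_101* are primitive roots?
There are φ(100) = 40 primitive roots mod 101: {2, 3, 7, 8, 11, 12, 15, 18, 26, 27, 28, 29, 34, 35, 38, 40, 42, 46, 48, 50, 51, 53, 55, 59, 61, 63, 66, 67, 72, 73, 74, 75, 83, 86, 89, 90, 93, 94, 98, 99}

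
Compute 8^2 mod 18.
8^{2} = 64 ≡ 10 (mod 18)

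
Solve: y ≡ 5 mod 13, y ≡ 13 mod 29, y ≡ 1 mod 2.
M = 13 × 29 × 2 = 754. M₁ = 58, y₁ ≡ 11 mod 13. M₂ = 26, y₂ ≡ 19 mod 29. M₃ = 377, y₃ ≡ 1 mod 2. y = 5×58×11 + 13×26×19 + 1×377×1 ≡ 187 mod 754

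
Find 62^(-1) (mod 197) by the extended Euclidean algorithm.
Extended GCD: 62(-54) + 197(17) = 1. So 62^(-1) ≡ -54 ≡ 143 (mod 197). Verify: 62 × 143 = 8866 ≡ 1 (mod 197)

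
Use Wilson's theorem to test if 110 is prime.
(109)! mod 110 = 0. Since 0 ≢ -1 mod 110, 110 is not prime.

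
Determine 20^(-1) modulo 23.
Since 23 is prime, by Fermat 20^(-1) ≡ 20^{21} ≡ 15 mod 23. Verify: 20 × 15 = 300 ≡ 1 mod 23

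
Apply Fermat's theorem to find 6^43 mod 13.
By Fermat: 6^{12} ≡ 1 mod 13. 43 = 3×12 + 7. So 6^{43} ≡ 6^{7} ≡ 7 mod 13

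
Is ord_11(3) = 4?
Powers of 3 mod 11: 3^1≡3, 3^2≡9, 3^3≡5, 3^4≡4, 3^5≡1. 3^4≡4≢1, so ord ≠ 4. No, the actual order is 5.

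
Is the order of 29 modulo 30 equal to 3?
Powers of 29 mod 30: 29^1≡29, 29^2≡1. Already 29^2≡1, so the order is 2 < 3. No, the actual order is 2.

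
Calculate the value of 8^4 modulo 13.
8^{4} = 4096 ≡ 1 mod 13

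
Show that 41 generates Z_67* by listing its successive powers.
41^1, 41^2, ..., 41^{66} mod 67: [41, 6, 45, 36, 2, 15, 12, 23, 5, 4, 30, 24, 46, 10, 8, 60, 48, 25, 20, 16, 53, 29, 50, 40, 32, 39, 58, 33, 13, 64, 11, 49, 66, 26, 61, 22, 31, 65, 52, 55, 44, 62, 63, 37, 43, 21, 57, 59, 7, 19, 42, 47, 51, 14, 38, 17, 27, 35, 28, 9, 34, 54, 3, 56, 18, 1]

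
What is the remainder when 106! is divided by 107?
By Wilson's theorem, (106)! ≡ -1 ≡ 106 mod 107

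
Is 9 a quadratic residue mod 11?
By Euler's criterion: 9^{5} ≡ 1 mod 11. Since this equals 1, 9 is a QR.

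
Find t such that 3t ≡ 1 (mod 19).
Since 19 is prime, by Fermat 3^(-1) ≡ 3^{17} ≡ 13 (mod 19). Verify: 3 × 13 = 39 ≡ 1 (mod 19)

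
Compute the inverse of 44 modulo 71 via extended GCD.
Extended GCD: 44(21) + 71(-13) = 1. So 44^(-1) ≡ 21 mod 71. Verify: 44 × 21 = 924 ≡ 1 mod 71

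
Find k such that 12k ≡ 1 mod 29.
Since 29 is prime, by Fermat 12^(-1) ≡ 12^{27} ≡ 17 mod 29. Verify: 12 × 17 = 204 ≡ 1 mod 29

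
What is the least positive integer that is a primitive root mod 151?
g = 6. For each prime q|150: 6^{75}≡150, 6^{50}≡32, 6^{30}≡59, none ≡ 1, so ord_151(6) = 150 and 6 is a primitive root.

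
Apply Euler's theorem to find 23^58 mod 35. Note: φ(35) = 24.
By Euler: 23^{24} ≡ 1 mod 35 since gcd(23, 35) = 1. 58 = 2×24 + 10. So 23^{58} ≡ 23^{10} ≡ 9 mod 35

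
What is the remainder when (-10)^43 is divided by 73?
By repeated squaring mod 73: (-10)^{1}≡63, (-10)^{2}≡27, (-10)^{4}≡72, (-10)^{8}≡1, (-10)^{16}≡1, (-10)^{32}≡1. Then (-10)^{43} = (-10)^{32+8+2+1} ≡ 1 × 1 × 27 × 63 ≡ 22 mod 73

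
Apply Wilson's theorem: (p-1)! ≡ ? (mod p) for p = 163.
By Wilson's theorem, (162)! ≡ -1 ≡ 162 mod 163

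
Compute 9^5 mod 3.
By repeated squaring mod 3: 9^{1}≡0, 9^{2}≡0, 9^{4}≡0. Then 9^{5} = 9^{4+1} ≡ 0 × 0 ≡ 0 mod 3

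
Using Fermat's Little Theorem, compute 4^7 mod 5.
By Fermat: 4^{4} ≡ 1 mod 5. So 4^{7} = 4^{4} · 4^{3} ≡ 4^{3} ≡ 4 mod 5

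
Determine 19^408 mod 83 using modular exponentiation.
Using Fermat: 19^{82} ≡ 1 (mod 83). 408 ≡ 80 (mod 82). So 19^{408} ≡ 19^{80} ≡ 63 (mod 83)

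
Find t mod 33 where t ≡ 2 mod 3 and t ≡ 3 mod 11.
M = 3 × 11 = 33. M₁ = 11, y₁ ≡ 2 mod 3. M₂ = 3, y₂ ≡ 4 mod 11. t = 2×11×2 + 3×3×4 ≡ 14 mod 33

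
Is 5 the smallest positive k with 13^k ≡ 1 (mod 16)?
Powers of 13 mod 16: 13^1≡13, 13^2≡9, 13^3≡5, 13^4≡1. Already 13^4≡1, so the order is 4 < 5. No, the actual order is 4.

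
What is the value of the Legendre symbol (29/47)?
(29/47) = 29^{23} mod 47 = -1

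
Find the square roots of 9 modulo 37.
The square roots of 9 mod 37 are 34 and 3. Verify: 34² = 1156 ≡ 9 (mod 37)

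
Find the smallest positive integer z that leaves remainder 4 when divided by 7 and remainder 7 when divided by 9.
M = 7 × 9 = 63. M₁ = 9, y₁ ≡ 4 mod 7. M₂ = 7, y₂ ≡ 4 mod 9. z = 4×9×4 + 7×7×4 ≡ 25 mod 63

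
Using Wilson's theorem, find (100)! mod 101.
By Wilson's theorem, (100)! ≡ -1 ≡ 100 mod 101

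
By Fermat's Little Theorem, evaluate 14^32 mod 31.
By Fermat: 14^{30} ≡ 1 (mod 31). So 14^{32} = 14^{30} · 14^{2} ≡ 14^{2} ≡ 10 (mod 31)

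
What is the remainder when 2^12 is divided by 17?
By repeated squaring (mod 17): 2^{1}≡2, 2^{2}≡4, 2^{4}≡16, 2^{8}≡1. Then 2^{12} = 2^{8+4} ≡ 1 × 16 ≡ 16 (mod 17)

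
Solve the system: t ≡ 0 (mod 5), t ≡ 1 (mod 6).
M = 5 × 6 = 30. M₁ = 6, y₁ ≡ 1 (mod 5). M₂ = 5, y₂ ≡ 5 (mod 6). t = 0×6×1 + 1×5×5 ≡ 25 (mod 30)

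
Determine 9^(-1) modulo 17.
Since 17 is prime, by Fermat 9^(-1) ≡ 9^{15} ≡ 2 (mod 17). Verify: 9 × 2 = 18 ≡ 1 (mod 17)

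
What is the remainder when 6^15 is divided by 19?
By repeated squaring mod 19: 6^{1}≡6, 6^{2}≡17, 6^{4}≡4, 6^{8}≡16. Then 6^{15} = 6^{8+4+2+1} ≡ 16 × 4 × 17 × 6 ≡ 11 mod 19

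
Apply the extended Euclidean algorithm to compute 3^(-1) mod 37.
Extended GCD: 3(-12) + 37(1) = 1. So 3^(-1) ≡ -12 ≡ 25 mod 37. Verify: 3 × 25 = 75 ≡ 1 mod 37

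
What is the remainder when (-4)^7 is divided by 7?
Using Fermat: (-4)^{6} ≡ 1 (mod 7). 7 ≡ 1 (mod 6). So (-4)^{7} ≡ (-4)^{1} ≡ 3 (mod 7)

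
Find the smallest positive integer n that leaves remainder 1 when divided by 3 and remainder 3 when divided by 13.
M = 3 × 13 = 39. M₁ = 13, y₁ ≡ 1 (mod 3). M₂ = 3, y₂ ≡ 9 (mod 13). n = 1×13×1 + 3×3×9 ≡ 16 (mod 39)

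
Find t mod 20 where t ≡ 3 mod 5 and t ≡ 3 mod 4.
M = 5 × 4 = 20. M₁ = 4, y₁ ≡ 4 mod 5. M₂ = 5, y₂ ≡ 1 mod 4. t = 3×4×4 + 3×5×1 ≡ 3 mod 20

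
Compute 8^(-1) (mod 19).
Since 19 is prime, by Fermat 8^(-1) ≡ 8^{17} ≡ 12 (mod 19). Verify: 8 × 12 = 96 ≡ 1 (mod 19)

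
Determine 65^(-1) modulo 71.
Since 71 is prime, by Fermat 65^(-1) ≡ 65^{69} ≡ 59 mod 71. Verify: 65 × 59 = 3835 ≡ 1 mod 71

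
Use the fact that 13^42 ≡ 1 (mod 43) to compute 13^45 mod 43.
By Fermat: 13^{42} ≡ 1 (mod 43). So 13^{45} = 13^{42} · 13^{3} ≡ 13^{3} ≡ 4 (mod 43)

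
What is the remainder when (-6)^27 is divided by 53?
By repeated squaring (mod 53): (-6)^{1}≡47, (-6)^{2}≡36, (-6)^{4}≡24, (-6)^{8}≡46, (-6)^{16}≡49. Then (-6)^{27} = (-6)^{16+8+2+1} ≡ 49 × 46 × 36 × 47 ≡ 47 (mod 53)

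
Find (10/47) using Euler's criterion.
(10/47) = 10^{23} mod 47 = -1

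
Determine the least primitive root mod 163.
g = 2. For each prime q|162: 2^{81}≡162, 2^{54}≡104, none ≡ 1, so ord_163(2) = 162 and 2 is a primitive root.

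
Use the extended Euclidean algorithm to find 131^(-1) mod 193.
Extended GCD: 131(28) + 193(-19) = 1. So 131^(-1) ≡ 28 mod 193. Verify: 131 × 28 = 3668 ≡ 1 mod 193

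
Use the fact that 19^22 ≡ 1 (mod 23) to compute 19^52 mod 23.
By Fermat: 19^{22} ≡ 1 (mod 23). 52 = 2×22 + 8. So 19^{52} ≡ 19^{8} ≡ 9 (mod 23)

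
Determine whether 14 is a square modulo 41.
By Euler's criterion: 14^{20} ≡ 40 (mod 41). Since this equals -1 (≡ 40), 14 is not a QR.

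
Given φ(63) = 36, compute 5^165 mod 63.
By Euler: 5^{36} ≡ 1 mod 63 since gcd(5, 63) = 1. 165 = 4×36 + 21. So 5^{165} ≡ 5^{21} ≡ 62 mod 63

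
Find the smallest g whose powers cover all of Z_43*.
g = 3. Powers: [3, 9, 27, 38, 28, 41, 37, 25, 32, 10, ...] generates all 42 non-zero residues.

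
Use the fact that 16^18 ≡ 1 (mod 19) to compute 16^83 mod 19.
By Fermat: 16^{18} ≡ 1 (mod 19). 83 = 4×18 + 11. So 16^{83} ≡ 16^{11} ≡ 9 (mod 19)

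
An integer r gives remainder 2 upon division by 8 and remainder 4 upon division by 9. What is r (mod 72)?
M = 8 × 9 = 72. M₁ = 9, y₁ ≡ 1 (mod 8). M₂ = 8, y₂ ≡ 8 (mod 9). r = 2×9×1 + 4×8×8 ≡ 58 (mod 72)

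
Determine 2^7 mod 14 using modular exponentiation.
By repeated squaring (mod 14): 2^{1}≡2, 2^{2}≡4, 2^{4}≡2. Then 2^{7} = 2^{4+2+1} ≡ 2 × 4 × 2 ≡ 2 (mod 14)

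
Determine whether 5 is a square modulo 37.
By Euler's criterion: 5^{18} ≡ 36 (mod 37). Since this equals -1 (≡ 36), 5 is not a QR.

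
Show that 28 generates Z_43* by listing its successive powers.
28^1, 28^2, ..., 28^{42} mod 43: [28, 10, 22, 14, 5, 11, 7, 24, 27, 25, 12, 35, 34, 6, 39, 17, 3, 41, 30, 23, 42, 15, 33, 21, 29, 38, 32, 36, 19, 16, 18, 31, 8, 9, 37, 4, 26, 40, 2, 13, 20, 1]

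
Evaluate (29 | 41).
(29/41) = 29^{20} mod 41 = -1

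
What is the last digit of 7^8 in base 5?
Using Fermat: 7^{4} ≡ 1 (mod 5). 8 ≡ 0 (mod 4). So 7^{8} ≡ 7^{0} ≡ 1 (mod 5)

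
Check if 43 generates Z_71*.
43^{35} ≡ 1 (mod 71) and 35 < 70, so ord_71(43) = 35 ≠ 70 and 43 is not a primitive root.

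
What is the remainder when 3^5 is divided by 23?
By repeated squaring mod 23: 3^{1}≡3, 3^{2}≡9, 3^{4}≡12. Then 3^{5} = 3^{4+1} ≡ 12 × 3 ≡ 13 mod 23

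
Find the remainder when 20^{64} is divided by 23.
By Fermat: 20^{22} ≡ 1 (mod 23). 64 = 2×22 + 20. So 20^{64} ≡ 20^{20} ≡ 18 (mod 23)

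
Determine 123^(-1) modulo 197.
Since 197 is prime, by Fermat 123^(-1) ≡ 123^{195} ≡ 189 (mod 197). Verify: 123 × 189 = 23247 ≡ 1 (mod 197)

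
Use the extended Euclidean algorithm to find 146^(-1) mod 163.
Extended GCD: 146(-48) + 163(43) = 1. So 146^(-1) ≡ -48 ≡ 115 (mod 163). Verify: 146 × 115 = 16790 ≡ 1 (mod 163)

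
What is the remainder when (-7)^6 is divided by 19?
By repeated squaring (mod 19): (-7)^{1}≡12, (-7)^{2}≡11, (-7)^{4}≡7. Then (-7)^{6} = (-7)^{4+2} ≡ 7 × 11 ≡ 1 (mod 19)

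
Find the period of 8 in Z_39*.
Powers of 8 mod 39: 8^1≡8, 8^2≡25, 8^3≡5, 8^4≡1. So the order of 8 is 4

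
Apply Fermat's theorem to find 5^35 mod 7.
By Fermat: 5^{6} ≡ 1 mod 7. 35 = 5×6 + 5. So 5^{35} ≡ 5^{5} ≡ 3 mod 7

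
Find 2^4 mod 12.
2^{4} = 16 ≡ 4 mod 12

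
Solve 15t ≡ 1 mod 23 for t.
Since 23 is prime, by Fermat 15^(-1) ≡ 15^{21} ≡ 20 mod 23. Verify: 15 × 20 = 300 ≡ 1 mod 23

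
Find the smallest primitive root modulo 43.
g = 3. For each prime q|42: 3^{21}≡42, 3^{14}≡36, 3^{6}≡41, none ≡ 1, so ord_43(3) = 42 and 3 is a primitive root.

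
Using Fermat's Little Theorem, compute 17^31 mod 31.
By Fermat: 17^{30} ≡ 1 mod 31. So 17^{31} = 17^{30} · 17^{1} ≡ 17^{1} ≡ 17 mod 31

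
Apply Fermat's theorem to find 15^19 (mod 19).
By Fermat: 15^{18} ≡ 1 (mod 19). So 15^{19} = 15^{18} · 15^{1} ≡ 15^{1} ≡ 15 (mod 19)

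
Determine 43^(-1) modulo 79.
Since 79 is prime, by Fermat 43^(-1) ≡ 43^{77} ≡ 68 mod 79. Verify: 43 × 68 = 2924 ≡ 1 mod 79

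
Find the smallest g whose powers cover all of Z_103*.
g = 5. Powers: [5, 25, 22, 7, 35, 72, ...] generates all 102 non-zero residues.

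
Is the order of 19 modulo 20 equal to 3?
Powers of 19 mod 20: 19^1≡19, 19^2≡1. Already 19^2≡1, so the order is 2 < 3. No, the actual order is 2.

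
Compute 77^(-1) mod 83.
Since 83 is prime, by Fermat 77^(-1) ≡ 77^{81} ≡ 69 mod 83. Verify: 77 × 69 = 5313 ≡ 1 mod 83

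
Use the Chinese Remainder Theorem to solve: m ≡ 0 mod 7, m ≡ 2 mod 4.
M = 7 × 4 = 28. M₁ = 4, y₁ ≡ 2 mod 7. M₂ = 7, y₂ ≡ 3 mod 4. m = 0×4×2 + 2×7×3 ≡ 14 mod 28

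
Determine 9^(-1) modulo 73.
Since 73 is prime, by Fermat 9^(-1) ≡ 9^{71} ≡ 65 (mod 73). Verify: 9 × 65 = 585 ≡ 1 (mod 73)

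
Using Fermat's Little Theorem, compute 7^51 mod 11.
By Fermat: 7^{10} ≡ 1 mod 11. 51 = 5×10 + 1. So 7^{51} ≡ 7^{1} ≡ 7 mod 11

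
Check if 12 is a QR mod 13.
By Euler's criterion: 12^{6} ≡ 1 (mod 13). Since this equals 1, 12 is a QR.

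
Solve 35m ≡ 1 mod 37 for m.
Since 37 is prime, by Fermat 35^(-1) ≡ 35^{35} ≡ 18 mod 37. Verify: 35 × 18 = 630 ≡ 1 mod 37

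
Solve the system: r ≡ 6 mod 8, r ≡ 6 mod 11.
M = 8 × 11 = 88. M₁ = 11, y₁ ≡ 3 mod 8. M₂ = 8, y₂ ≡ 7 mod 11. r = 6×11×3 + 6×8×7 ≡ 6 mod 88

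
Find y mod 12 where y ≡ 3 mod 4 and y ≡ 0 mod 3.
M = 4 × 3 = 12. M₁ = 3, y₁ ≡ 3 mod 4. M₂ = 4, y₂ ≡ 1 mod 3. y = 3×3×3 + 0×4×1 ≡ 3 mod 12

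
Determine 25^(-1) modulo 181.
Since 181 is prime, by Fermat 25^(-1) ≡ 25^{179} ≡ 29 mod 181. Verify: 25 × 29 = 725 ≡ 1 mod 181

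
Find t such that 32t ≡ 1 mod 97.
Since 97 is prime, by Fermat 32^(-1) ≡ 32^{95} ≡ 94 mod 97. Verify: 32 × 94 = 3008 ≡ 1 mod 97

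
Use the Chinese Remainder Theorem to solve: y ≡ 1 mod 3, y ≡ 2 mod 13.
M = 3 × 13 = 39. M₁ = 13, y₁ ≡ 1 mod 3. M₂ = 3, y₂ ≡ 9 mod 13. y = 1×13×1 + 2×3×9 ≡ 28 mod 39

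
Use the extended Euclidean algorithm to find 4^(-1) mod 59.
Extended GCD: 4(15) + 59(-1) = 1. So 4^(-1) ≡ 15 mod 59. Verify: 4 × 15 = 60 ≡ 1 mod 59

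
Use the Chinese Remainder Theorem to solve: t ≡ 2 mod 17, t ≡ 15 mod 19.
M = 17 × 19 = 323. M₁ = 19, y₁ ≡ 9 mod 17. M₂ = 17, y₂ ≡ 9 mod 19. t = 2×19×9 + 15×17×9 ≡ 53 mod 323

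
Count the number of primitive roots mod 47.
Number of primitive roots mod 47 = φ(p-1) = φ(46) = 22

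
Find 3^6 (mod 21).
By repeated squaring (mod 21): 3^{1}≡3, 3^{2}≡9, 3^{4}≡18. Then 3^{6} = 3^{4+2} ≡ 18 × 9 ≡ 15 (mod 21)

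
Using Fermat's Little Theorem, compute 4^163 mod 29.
By Fermat: 4^{28} ≡ 1 mod 29. 163 = 5×28 + 23. So 4^{163} ≡ 4^{23} ≡ 13 mod 29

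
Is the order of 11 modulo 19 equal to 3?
Powers of 11 mod 19: 11^1≡11, 11^2≡7, 11^3≡1. First k with 11^k≡1 is k=3. Yes, ord_19(11) = 3.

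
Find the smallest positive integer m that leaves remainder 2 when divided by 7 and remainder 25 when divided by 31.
M = 7 × 31 = 217. M₁ = 31, y₁ ≡ 5 (mod 7). M₂ = 7, y₂ ≡ 9 (mod 31). m = 2×31×5 + 25×7×9 ≡ 149 (mod 217)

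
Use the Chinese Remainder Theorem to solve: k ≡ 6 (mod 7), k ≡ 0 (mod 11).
M = 7 × 11 = 77. M₁ = 11, y₁ ≡ 2 (mod 7). M₂ = 7, y₂ ≡ 8 (mod 11). k = 6×11×2 + 0×7×8 ≡ 55 (mod 77)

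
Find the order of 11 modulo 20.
Powers of 11 mod 20: 11^1≡11, 11^2≡1. ord_20(11) = 2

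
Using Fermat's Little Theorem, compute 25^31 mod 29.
By Fermat: 25^{28} ≡ 1 (mod 29). So 25^{31} = 25^{28} · 25^{3} ≡ 25^{3} ≡ 23 (mod 29)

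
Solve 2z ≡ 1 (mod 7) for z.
Since 7 is prime, by Fermat 2^(-1) ≡ 2^{5} ≡ 4 (mod 7). Verify: 2 × 4 = 8 ≡ 1 (mod 7)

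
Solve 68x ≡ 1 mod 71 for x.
Since 71 is prime, by Fermat 68^(-1) ≡ 68^{69} ≡ 47 mod 71. Verify: 68 × 47 = 3196 ≡ 1 mod 71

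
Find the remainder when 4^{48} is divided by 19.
By Fermat: 4^{18} ≡ 1 mod 19. 48 = 2×18 + 12. So 4^{48} ≡ 4^{12} ≡ 7 mod 19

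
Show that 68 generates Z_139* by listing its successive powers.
68^1, 68^2, ..., 68^{138} mod 139: [68, 37, 14, 118, 101, 57, 123, 24, 103, 54, 58, 52, 61, 117, 33, 20, 109, 45, 2, 136, 74, 28, 97, 63, 114, 107, 48, 67, 108, 116, 104, 122, 95, 66, 40, 79, 90, 4, 133, 9, 56, 55, 126, 89, 75, 96, 134, 77, 93, 69, 105, 51, 132, 80, 19, 41, 8, 127, 18, 112, 110, 113, 39, 11, 53, 129, 15, 47, 138, 71, 102, 125, 21, 38, 82, 16, 115, 36, 85, 81, 87, 78, 22, 106, 119, 30, 94, 137, 3, 65, 111, 42, 76, 25, 32, 91, 72, 31, 23, 35, 17, 44, 73, 99, 60, 49, 135, 6, 130, 83, 84, 13, 50, 64, 43, 5, 62, 46, 70, 34, 88, 7, 59, 120, 98, 131, 12, 121, 27, 29, 26, 100, 128, 86, 10, 124, 92, 1]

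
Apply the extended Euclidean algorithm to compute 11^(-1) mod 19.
Extended GCD: 11(7) + 19(-4) = 1. So 11^(-1) ≡ 7 (mod 19). Verify: 11 × 7 = 77 ≡ 1 (mod 19)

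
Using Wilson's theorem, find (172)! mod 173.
By Wilson's theorem, (172)! ≡ -1 ≡ 172 (mod 173)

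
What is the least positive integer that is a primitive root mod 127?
g = 3. For each prime q|126: 3^{63}≡126, 3^{42}≡107, 3^{18}≡4, none ≡ 1, so ord_127(3) = 126 and 3 is a primitive root.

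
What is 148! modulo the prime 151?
(150)! = (148)! × (149) × (150) ≡ -1 (mod 151). So (148)! ≡ -1 × [(150)(149)]^(-1) ≡ 75 (mod 151)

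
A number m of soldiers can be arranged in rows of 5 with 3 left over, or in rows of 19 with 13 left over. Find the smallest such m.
M = 5 × 19 = 95. M₁ = 19, y₁ ≡ 4 mod 5. M₂ = 5, y₂ ≡ 4 mod 19. m = 3×19×4 + 13×5×4 ≡ 13 mod 95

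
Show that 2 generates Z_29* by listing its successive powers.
2^1, 2^2, ..., 2^{28} mod 29: [2, 4, 8, 16, 3, 6, 12, 24, 19, 9, 18, 7, 14, 28, 27, 25, 21, 13, 26, 23, 17, 5, 10, 20, 11, 22, 15, 1]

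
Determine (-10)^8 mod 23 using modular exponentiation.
By repeated squaring (mod 23): (-10)^{1}≡13, (-10)^{2}≡8, (-10)^{4}≡18, (-10)^{8}≡2. So (-10)^{8} ≡ 2 (mod 23)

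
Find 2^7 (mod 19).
By repeated squaring (mod 19): 2^{1}≡2, 2^{2}≡4, 2^{4}≡16. Then 2^{7} = 2^{4+2+1} ≡ 16 × 4 × 2 ≡ 14 (mod 19)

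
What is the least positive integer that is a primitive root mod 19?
g = 2. For each prime q|18: 2^{9}≡18, 2^{6}≡7, none ≡ 1, so ord_19(2) = 18 and 2 is a primitive root.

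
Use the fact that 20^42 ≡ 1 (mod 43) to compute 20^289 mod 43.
By Fermat: 20^{42} ≡ 1 (mod 43). 289 ≡ 37 (mod 42). So 20^{289} ≡ 20^{37} ≡ 5 (mod 43)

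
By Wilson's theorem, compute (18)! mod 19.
By Wilson's theorem, (18)! ≡ -1 ≡ 18 mod 19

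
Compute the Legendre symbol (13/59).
(13/59) = 13^{29} mod 59 = -1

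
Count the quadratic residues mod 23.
For prime 23, there are (p-1)/2 = (23-1)/2 = 11 quadratic residues (excluding 0).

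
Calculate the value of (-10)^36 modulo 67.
By repeated squaring mod 67: (-10)^{1}≡57, (-10)^{2}≡33, (-10)^{4}≡17, (-10)^{8}≡21, (-10)^{16}≡39, (-10)^{32}≡47. Then (-10)^{36} = (-10)^{32+4} ≡ 47 × 17 ≡ 62 mod 67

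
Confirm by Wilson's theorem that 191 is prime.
(190)! mod 191 = 190. Since this equals -1 (mod 191), Wilson confirms 191 is prime.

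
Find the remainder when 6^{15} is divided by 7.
By Fermat: 6^{6} ≡ 1 (mod 7). 15 = 2×6 + 3. So 6^{15} ≡ 6^{3} ≡ 6 (mod 7)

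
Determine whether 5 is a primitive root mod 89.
5^{44} ≡ 1 mod 89 and 44 < 88, so ord_89(5) = 44 ≠ 88 and 5 is not a primitive root.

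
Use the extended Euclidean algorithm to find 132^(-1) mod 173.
Extended GCD: 132(-38) + 173(29) = 1. So 132^(-1) ≡ -38 ≡ 135 mod 173. Verify: 132 × 135 = 17820 ≡ 1 mod 173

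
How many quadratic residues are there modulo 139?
The squaring map on Z_139* is 2-to-1, so there are (138)/2 = 69 QRs.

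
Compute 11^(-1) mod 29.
Since 29 is prime, by Fermat 11^(-1) ≡ 11^{27} ≡ 8 mod 29. Verify: 11 × 8 = 88 ≡ 1 mod 29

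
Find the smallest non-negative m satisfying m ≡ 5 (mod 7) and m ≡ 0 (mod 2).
M = 7 × 2 = 14. M₁ = 2, y₁ ≡ 4 (mod 7). M₂ = 7, y₂ ≡ 1 (mod 2). m = 5×2×4 + 0×7×1 ≡ 12 (mod 14)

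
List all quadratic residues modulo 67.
Squares in Z_67*: {1, 4, 6, 9, 10, 14, 15, 16, 17, 19, 21, 22, 23, 24, 25, 26, 29, 33, 35, 36, 37, 39, 40, 47, 49, 54, 55, 56, 59, 60, 62, 64, 65}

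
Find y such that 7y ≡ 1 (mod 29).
Since 29 is prime, by Fermat 7^(-1) ≡ 7^{27} ≡ 25 (mod 29). Verify: 7 × 25 = 175 ≡ 1 (mod 29)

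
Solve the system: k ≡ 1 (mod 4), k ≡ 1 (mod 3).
M = 4 × 3 = 12. M₁ = 3, y₁ ≡ 3 (mod 4). M₂ = 4, y₂ ≡ 1 (mod 3). k = 1×3×3 + 1×4×1 ≡ 1 (mod 12)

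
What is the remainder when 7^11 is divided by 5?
Using Fermat: 7^{4} ≡ 1 mod 5. 11 ≡ 3 mod 4. So 7^{11} ≡ 7^{3} ≡ 3 mod 5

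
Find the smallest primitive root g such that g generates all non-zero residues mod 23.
g = 5. For each prime q|22: 5^{11}≡22, 5^{2}≡2, none ≡ 1, so ord_23(5) = 22 and 5 is a primitive root.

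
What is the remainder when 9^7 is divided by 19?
By repeated squaring (mod 19): 9^{1}≡9, 9^{2}≡5, 9^{4}≡6. Then 9^{7} = 9^{4+2+1} ≡ 6 × 5 × 9 ≡ 4 (mod 19)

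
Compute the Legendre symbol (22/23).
(22/23) = 22^{11} mod 23 = -1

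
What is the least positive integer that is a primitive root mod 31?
g = 3. Powers: [3, 9, 27, 19, 26, 16, 17, 20, 29, 25, ...] generates all 30 non-zero residues.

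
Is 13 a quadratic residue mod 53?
By Euler's criterion: 13^{26} ≡ 1 (mod 53). Since this equals 1, 13 is a QR.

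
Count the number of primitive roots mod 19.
A prime p has φ(p-1) primitive roots; here φ(18) = 6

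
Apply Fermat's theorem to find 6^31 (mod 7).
By Fermat: 6^{6} ≡ 1 (mod 7). 31 = 5×6 + 1. So 6^{31} ≡ 6^{1} ≡ 6 (mod 7)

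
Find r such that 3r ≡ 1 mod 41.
Since 41 is prime, by Fermat 3^(-1) ≡ 3^{39} ≡ 14 mod 41. Verify: 3 × 14 = 42 ≡ 1 mod 41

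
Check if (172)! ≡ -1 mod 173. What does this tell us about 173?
(172)! mod 173 = 172. Since this equals -1 mod 173, Wilson confirms 173 is prime.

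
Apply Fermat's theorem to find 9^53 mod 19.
By Fermat: 9^{18} ≡ 1 mod 19. 53 = 2×18 + 17. So 9^{53} ≡ 9^{17} ≡ 17 mod 19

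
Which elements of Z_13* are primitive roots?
There are φ(12) = 4 primitive roots mod 13: {2, 6, 7, 11}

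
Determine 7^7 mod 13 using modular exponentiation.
By repeated squaring (mod 13): 7^{1}≡7, 7^{2}≡10, 7^{4}≡9. Then 7^{7} = 7^{4+2+1} ≡ 9 × 10 × 7 ≡ 6 (mod 13)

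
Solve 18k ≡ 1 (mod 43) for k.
Since 43 is prime, by Fermat 18^(-1) ≡ 18^{41} ≡ 12 (mod 43). Verify: 18 × 12 = 216 ≡ 1 (mod 43)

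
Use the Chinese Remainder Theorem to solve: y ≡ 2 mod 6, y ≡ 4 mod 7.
M = 6 × 7 = 42. M₁ = 7, y₁ ≡ 1 mod 6. M₂ = 6, y₂ ≡ 6 mod 7. y = 2×7×1 + 4×6×6 ≡ 32 mod 42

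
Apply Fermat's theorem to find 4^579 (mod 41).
By Fermat: 4^{40} ≡ 1 (mod 41). 579 ≡ 19 (mod 40). So 4^{579} ≡ 4^{19} ≡ 31 (mod 41)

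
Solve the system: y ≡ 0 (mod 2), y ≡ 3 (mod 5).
M = 2 × 5 = 10. M₁ = 5, y₁ ≡ 1 (mod 2). M₂ = 2, y₂ ≡ 3 (mod 5). y = 0×5×1 + 3×2×3 ≡ 8 (mod 10)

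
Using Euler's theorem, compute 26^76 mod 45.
By Euler: 26^{24} ≡ 1 (mod 45) since gcd(26, 45) = 1. 76 = 3×24 + 4. So 26^{76} ≡ 26^{4} ≡ 1 (mod 45)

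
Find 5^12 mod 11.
Using Fermat: 5^{10} ≡ 1 mod 11. 12 ≡ 2 mod 10. So 5^{12} ≡ 5^{2} ≡ 3 mod 11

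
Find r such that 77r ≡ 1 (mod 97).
Since 97 is prime, by Fermat 77^(-1) ≡ 77^{95} ≡ 63 (mod 97). Verify: 77 × 63 = 4851 ≡ 1 (mod 97)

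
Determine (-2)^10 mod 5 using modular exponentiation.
Using Fermat: (-2)^{4} ≡ 1 (mod 5). 10 ≡ 2 (mod 4). So (-2)^{10} ≡ (-2)^{2} ≡ 4 (mod 5)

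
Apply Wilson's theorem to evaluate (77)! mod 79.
(78)! = (77)! × (78) ≡ -1 (mod 79). So (77)! ≡ -1 × (78)^(-1) ≡ (-1)×(-1) = 1 (mod 79)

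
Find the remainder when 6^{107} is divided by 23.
By Fermat: 6^{22} ≡ 1 mod 23. 107 = 4×22 + 19. So 6^{107} ≡ 6^{19} ≡ 18 mod 23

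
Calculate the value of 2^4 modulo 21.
2^{4} = 16 ≡ 16 mod 21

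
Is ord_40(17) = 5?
Powers of 17 mod 40: 17^1≡17, 17^2≡9, 17^3≡33, 17^4≡1. Already 17^4≡1, so the order is 4 < 5. No, the actual order is 4.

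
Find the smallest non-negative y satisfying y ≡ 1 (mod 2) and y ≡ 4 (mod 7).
M = 2 × 7 = 14. M₁ = 7, y₁ ≡ 1 (mod 2). M₂ = 2, y₂ ≡ 4 (mod 7). y = 1×7×1 + 4×2×4 ≡ 11 (mod 14)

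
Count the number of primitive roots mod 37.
A prime p has φ(p-1) primitive roots; here φ(36) = 12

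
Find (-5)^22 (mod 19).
Using Fermat: (-5)^{18} ≡ 1 (mod 19). 22 ≡ 4 (mod 18). So (-5)^{22} ≡ (-5)^{4} ≡ 17 (mod 19)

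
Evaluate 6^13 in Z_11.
Using Fermat: 6^{10} ≡ 1 mod 11. 13 ≡ 3 mod 10. So 6^{13} ≡ 6^{3} ≡ 7 mod 11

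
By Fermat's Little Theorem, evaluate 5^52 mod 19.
By Fermat: 5^{18} ≡ 1 (mod 19). 52 = 2×18 + 16. So 5^{52} ≡ 5^{16} ≡ 16 (mod 19)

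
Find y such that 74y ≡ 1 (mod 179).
Since 179 is prime, by Fermat 74^(-1) ≡ 74^{177} ≡ 75 (mod 179). Verify: 74 × 75 = 5550 ≡ 1 (mod 179)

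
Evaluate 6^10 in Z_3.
By repeated squaring mod 3: 6^{1}≡0, 6^{2}≡0, 6^{4}≡0, 6^{8}≡0. Then 6^{10} = 6^{8+2} ≡ 0 × 0 ≡ 0 mod 3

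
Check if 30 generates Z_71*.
30^{7} ≡ 1 (mod 71) and 7 < 70, so ord_71(30) = 7 ≠ 70 and 30 is not a primitive root.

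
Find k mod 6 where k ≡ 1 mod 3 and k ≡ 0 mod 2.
M = 3 × 2 = 6. M₁ = 2, y₁ ≡ 2 mod 3. M₂ = 3, y₂ ≡ 1 mod 2. k = 1×2×2 + 0×3×1 ≡ 4 mod 6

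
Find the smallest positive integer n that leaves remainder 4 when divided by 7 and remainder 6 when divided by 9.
M = 7 × 9 = 63. M₁ = 9, y₁ ≡ 4 (mod 7). M₂ = 7, y₂ ≡ 4 (mod 9). n = 4×9×4 + 6×7×4 ≡ 60 (mod 63)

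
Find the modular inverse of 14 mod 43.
Since 43 is prime, by Fermat 14^(-1) ≡ 14^{41} ≡ 40 (mod 43). Verify: 14 × 40 = 560 ≡ 1 (mod 43)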